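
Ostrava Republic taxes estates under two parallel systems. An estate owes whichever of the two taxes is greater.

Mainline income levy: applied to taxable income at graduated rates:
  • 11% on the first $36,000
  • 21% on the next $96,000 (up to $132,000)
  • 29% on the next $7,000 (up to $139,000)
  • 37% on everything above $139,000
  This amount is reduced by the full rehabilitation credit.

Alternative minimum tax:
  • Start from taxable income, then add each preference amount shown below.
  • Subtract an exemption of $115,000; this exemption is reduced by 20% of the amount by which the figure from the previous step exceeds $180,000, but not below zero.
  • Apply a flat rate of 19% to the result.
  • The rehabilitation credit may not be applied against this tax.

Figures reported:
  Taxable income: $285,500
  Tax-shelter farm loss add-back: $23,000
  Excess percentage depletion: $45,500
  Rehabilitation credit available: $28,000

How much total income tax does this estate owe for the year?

$52,355

Mainline income levy:
  $36,000 × 11% = $3,960
  $96,000 × 21% = $20,160
  $7,000 × 29% = $2,030
  $146,500 × 37% = $54,205
  → $80,355
  Less rehabilitation credit $28,000 → $52,355

Alternative minimum tax:
  Adjusted income: $285,500 + $23,000 + $45,500 = $354,000
  Exemption: $115,000 − 20% × ($354,000 − $180,000) = $115,000 − $34,800 = $80,200
  Base: $354,000 − $80,200 = $273,800
  $273,800 × 19% = $52,022

$52,355 > $52,022, so the mainline income levy governs.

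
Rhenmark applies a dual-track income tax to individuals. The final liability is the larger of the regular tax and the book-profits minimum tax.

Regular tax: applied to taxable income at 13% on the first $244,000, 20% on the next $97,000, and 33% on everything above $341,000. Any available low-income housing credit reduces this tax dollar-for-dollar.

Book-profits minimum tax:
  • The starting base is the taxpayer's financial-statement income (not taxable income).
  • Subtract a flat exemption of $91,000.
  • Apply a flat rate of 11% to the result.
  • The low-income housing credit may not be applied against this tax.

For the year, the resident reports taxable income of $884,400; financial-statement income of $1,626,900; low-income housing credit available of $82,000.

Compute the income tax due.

Book-profits minimum tax:
  Base (financial-statement income): $1,626,900
  Less exemption $91,000 → base $1,535,900
  $1,535,900 × 11% = $168,949

Regular tax:
  $244,000 × 13% = $31,720
  $97,000 × 20% = $19,400
  $543,400 × 33% = $179,322
  → $230,442
  Less low-income housing credit $82,000 → $148,442

$168,949 > $148,442, so the book-profits minimum tax is the binding amount.

$168,949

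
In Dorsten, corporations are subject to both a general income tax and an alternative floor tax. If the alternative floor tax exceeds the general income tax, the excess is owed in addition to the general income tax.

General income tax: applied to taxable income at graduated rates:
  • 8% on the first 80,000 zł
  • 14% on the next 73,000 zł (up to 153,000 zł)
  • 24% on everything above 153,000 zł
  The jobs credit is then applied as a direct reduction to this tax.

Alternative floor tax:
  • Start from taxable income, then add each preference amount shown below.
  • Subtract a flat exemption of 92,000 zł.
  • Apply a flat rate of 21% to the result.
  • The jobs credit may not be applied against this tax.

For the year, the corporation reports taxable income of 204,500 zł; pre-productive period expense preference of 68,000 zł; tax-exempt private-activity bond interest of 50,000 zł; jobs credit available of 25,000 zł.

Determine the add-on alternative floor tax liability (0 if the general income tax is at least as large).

44,425 zł

General income tax:
  80,000 zł × 8% = 6,400 zł
  73,000 zł × 14% = 10,220 zł
  51,500 zł × 24% = 12,360 zł
  → 28,980 zł
  Less jobs credit 25,000 zł → 3,980 zł

Alternative floor tax:
  Adjusted income: 204,500 zł + 68,000 zł + 50,000 zł = 322,500 zł
  Less exemption 92,000 zł → base 230,500 zł
  230,500 zł × 21% = 48,405 zł

Excess of alternative floor tax over general income tax: 48,405 zł − 3,980 zł = 44,425 zł.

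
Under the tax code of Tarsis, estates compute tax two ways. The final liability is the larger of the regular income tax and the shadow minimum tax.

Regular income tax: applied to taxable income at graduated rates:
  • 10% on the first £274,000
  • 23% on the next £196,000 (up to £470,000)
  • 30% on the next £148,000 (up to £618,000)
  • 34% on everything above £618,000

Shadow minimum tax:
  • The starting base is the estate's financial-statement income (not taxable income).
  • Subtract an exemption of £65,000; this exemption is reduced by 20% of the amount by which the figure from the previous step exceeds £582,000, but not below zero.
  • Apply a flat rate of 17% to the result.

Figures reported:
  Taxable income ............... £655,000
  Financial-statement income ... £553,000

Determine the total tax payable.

Regular income tax:
  £274,000 × 10% = £27,400
  £196,000 × 23% = £45,080
  £148,000 × 30% = £44,400
  £37,000 × 34% = £12,580
  → £129,460

Shadow minimum tax:
  Base (financial-statement income): £553,000
  Exemption: £553,000 ≤ £582,000, so full £65,000 applies
  Base: £553,000 − £65,000 = £488,000
  £488,000 × 17% = £82,960

£129,460 > £82,960, so the regular income tax governs.

£129,460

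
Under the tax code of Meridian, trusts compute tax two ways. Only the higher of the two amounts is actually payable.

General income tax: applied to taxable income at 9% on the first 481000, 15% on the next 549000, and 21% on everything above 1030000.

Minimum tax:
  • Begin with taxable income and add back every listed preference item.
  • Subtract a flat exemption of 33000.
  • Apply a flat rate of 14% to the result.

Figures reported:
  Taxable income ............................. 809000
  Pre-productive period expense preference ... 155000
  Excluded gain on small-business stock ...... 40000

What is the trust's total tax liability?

135940

Minimum tax:
  Adjusted income: 809000 + 155000 + 40000 = 1004000
  Less exemption 33000 → base 971000
  971000 × 14% = 135940

General income tax:
  481000 × 9% = 43290
  328000 × 15% = 49200
  → 92490

135940 > 92490, so the minimum tax is the binding amount.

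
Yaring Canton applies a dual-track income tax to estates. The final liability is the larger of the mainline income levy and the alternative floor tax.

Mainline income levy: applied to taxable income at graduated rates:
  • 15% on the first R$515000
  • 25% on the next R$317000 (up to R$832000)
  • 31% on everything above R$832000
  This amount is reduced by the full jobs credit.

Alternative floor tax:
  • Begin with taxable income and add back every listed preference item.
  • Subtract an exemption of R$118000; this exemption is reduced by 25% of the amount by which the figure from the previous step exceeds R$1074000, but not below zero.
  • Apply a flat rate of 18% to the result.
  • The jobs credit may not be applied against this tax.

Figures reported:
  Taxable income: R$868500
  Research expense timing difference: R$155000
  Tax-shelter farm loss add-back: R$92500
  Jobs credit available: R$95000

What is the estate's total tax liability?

Alternative floor tax:
  Adjusted income: R$868500 + R$155000 + R$92500 = R$1116000
  Exemption: R$118000 − 25% × (R$1116000 − R$1074000) = R$118000 − R$10500 = R$107500
  Base: R$1116000 − R$107500 = R$1008500
  R$1008500 × 18% = R$181530

Mainline income levy:
  R$515000 × 15% = R$77250
  R$317000 × 25% = R$79250
  R$36500 × 31% = R$11315
  → R$167815
  Less jobs credit R$95000 → R$72815

R$181530 > R$72815, so the alternative floor tax is the binding amount.

R$181530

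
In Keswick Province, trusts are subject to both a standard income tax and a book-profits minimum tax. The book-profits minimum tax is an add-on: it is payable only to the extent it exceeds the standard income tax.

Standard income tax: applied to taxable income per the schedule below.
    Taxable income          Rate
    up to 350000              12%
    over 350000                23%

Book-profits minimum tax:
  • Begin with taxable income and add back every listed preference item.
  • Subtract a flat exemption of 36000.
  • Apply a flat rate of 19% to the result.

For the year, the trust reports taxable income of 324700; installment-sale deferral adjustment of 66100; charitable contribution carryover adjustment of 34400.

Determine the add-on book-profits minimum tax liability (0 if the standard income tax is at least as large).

34984

Book-profits minimum tax:
  Adjusted income: 324700 + 66100 + 34400 = 425200
  Less exemption 36000 → base 389200
  389200 × 19% = 73948

Standard income tax:
  324700 × 12% = 38964

Excess of book-profits minimum tax over standard income tax: 73948 − 38964 = 34984.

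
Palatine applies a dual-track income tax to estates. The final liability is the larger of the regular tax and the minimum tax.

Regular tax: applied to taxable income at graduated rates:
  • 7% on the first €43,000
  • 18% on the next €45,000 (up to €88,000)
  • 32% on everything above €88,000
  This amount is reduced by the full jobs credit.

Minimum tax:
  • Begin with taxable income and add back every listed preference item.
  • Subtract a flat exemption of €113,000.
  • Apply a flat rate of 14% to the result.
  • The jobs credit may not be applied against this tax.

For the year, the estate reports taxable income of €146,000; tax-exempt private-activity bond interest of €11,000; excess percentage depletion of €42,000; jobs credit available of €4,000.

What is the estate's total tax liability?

Regular tax:
  €43,000 × 7% = €3,010
  €45,000 × 18% = €8,100
  €58,000 × 32% = €18,560
  → €29,670
  Less jobs credit €4,000 → €25,670

Minimum tax:
  Adjusted income: €146,000 + €11,000 + €42,000 = €199,000
  Less exemption €113,000 → base €86,000
  €86,000 × 14% = €12,040

€25,670 > €12,040, so the regular tax governs.

€25,670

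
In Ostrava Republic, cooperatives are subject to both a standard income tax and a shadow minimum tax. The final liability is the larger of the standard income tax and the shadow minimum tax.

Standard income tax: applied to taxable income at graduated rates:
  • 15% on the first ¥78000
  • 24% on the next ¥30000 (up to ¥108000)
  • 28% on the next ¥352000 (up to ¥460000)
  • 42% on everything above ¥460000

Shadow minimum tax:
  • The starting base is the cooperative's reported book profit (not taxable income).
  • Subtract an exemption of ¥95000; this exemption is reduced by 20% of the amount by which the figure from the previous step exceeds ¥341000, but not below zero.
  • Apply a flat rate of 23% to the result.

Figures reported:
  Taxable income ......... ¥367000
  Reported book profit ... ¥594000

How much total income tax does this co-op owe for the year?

¥126408

Standard income tax:
  ¥78000 × 15% = ¥11700
  ¥30000 × 24% = ¥7200
  ¥259000 × 28% = ¥72520
  → ¥91420

Shadow minimum tax:
  Base (reported book profit): ¥594000
  Exemption: ¥95000 − 20% × (¥594000 − ¥341000) = ¥95000 − ¥50600 = ¥44400
  Base: ¥594000 − ¥44400 = ¥549600
  ¥549600 × 23% = ¥126408

¥126408 > ¥91420, so the shadow minimum tax is the binding amount.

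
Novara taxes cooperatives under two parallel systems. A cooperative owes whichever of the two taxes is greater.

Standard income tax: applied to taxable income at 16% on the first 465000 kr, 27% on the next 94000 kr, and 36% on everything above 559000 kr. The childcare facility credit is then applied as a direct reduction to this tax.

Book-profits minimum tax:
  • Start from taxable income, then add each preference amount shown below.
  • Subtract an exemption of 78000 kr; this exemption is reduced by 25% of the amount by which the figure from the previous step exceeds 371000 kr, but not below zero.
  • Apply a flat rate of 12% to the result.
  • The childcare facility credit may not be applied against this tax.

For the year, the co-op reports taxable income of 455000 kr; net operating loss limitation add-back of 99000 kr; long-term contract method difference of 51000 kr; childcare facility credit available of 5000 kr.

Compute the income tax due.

Standard income tax:
  455000 kr × 16% = 72800 kr
  Less childcare facility credit 5000 kr → 67800 kr

Book-profits minimum tax:
  Adjusted income: 455000 kr + 99000 kr + 51000 kr = 605000 kr
  Exemption: 78000 kr − 25% × (605000 kr − 371000 kr) = 78000 kr − 58500 kr = 19500 kr
  Base: 605000 kr − 19500 kr = 585500 kr
  585500 kr × 12% = 70260 kr

70260 kr > 67800 kr, so the book-profits minimum tax is the binding amount.

70260 kr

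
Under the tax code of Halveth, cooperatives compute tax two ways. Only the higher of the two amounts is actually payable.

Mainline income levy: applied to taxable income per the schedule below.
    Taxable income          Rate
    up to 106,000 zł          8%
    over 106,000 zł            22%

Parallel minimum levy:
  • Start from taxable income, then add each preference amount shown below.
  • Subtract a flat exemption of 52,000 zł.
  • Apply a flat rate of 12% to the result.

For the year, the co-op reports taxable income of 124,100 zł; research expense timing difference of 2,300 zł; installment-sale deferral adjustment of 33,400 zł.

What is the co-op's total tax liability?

Parallel minimum levy:
  Adjusted income: 124,100 zł + 2,300 zł + 33,400 zł = 159,800 zł
  Less exemption 52,000 zł → base 107,800 zł
  107,800 zł × 12% = 12,936 zł

Mainline income levy:
  106,000 zł × 8% = 8,480 zł
  18,100 zł × 22% = 3,982 zł
  → 12,462 zł

12,936 zł > 12,462 zł, so the parallel minimum levy is the binding amount.

12,936 zł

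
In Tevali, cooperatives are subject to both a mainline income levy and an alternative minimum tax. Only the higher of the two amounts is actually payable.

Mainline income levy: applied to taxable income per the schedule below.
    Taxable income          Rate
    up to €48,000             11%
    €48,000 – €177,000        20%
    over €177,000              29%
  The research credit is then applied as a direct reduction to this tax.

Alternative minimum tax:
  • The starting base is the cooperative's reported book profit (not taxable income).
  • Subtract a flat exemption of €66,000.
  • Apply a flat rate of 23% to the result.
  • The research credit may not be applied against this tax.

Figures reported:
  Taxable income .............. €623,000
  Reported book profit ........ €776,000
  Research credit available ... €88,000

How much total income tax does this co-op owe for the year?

Alternative minimum tax:
  Base (reported book profit): €776,000
  Less exemption €66,000 → base €710,000
  €710,000 × 23% = €163,300

Mainline income levy:
  €48,000 × 11% = €5,280
  €129,000 × 20% = €25,800
  €446,000 × 29% = €129,340
  → €160,420
  Less research credit €88,000 → €72,420

€163,300 > €72,420, so the alternative minimum tax is the binding amount.

€163,300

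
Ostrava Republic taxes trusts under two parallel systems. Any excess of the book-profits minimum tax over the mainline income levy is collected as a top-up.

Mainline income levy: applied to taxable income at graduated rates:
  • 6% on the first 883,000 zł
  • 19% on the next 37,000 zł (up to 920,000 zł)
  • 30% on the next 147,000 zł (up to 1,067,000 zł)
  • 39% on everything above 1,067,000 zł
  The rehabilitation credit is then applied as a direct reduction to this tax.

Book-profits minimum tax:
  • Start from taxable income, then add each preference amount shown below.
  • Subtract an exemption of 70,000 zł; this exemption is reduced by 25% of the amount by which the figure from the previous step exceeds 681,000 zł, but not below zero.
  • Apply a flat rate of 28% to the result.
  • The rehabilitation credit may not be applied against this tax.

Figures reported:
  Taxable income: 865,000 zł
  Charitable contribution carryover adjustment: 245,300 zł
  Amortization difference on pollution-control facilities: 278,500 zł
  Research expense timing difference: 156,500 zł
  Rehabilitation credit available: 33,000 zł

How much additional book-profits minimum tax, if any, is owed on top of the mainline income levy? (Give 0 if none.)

Book-profits minimum tax:
  Adjusted income: 865,000 zł + 245,300 zł + 278,500 zł + 156,500 zł = 1,545,300 zł
  Exemption: 25% × (1,545,300 zł − 681,000 zł) = 216,075 zł ≥ 70,000 zł, so the exemption is fully phased out
  Base: 1,545,300 zł − 0 zł = 1,545,300 zł
  1,545,300 zł × 28% = 432,684 zł

Mainline income levy:
  865,000 zł × 6% = 51,900 zł
  Less rehabilitation credit 33,000 zł → 18,900 zł

Excess of book-profits minimum tax over mainline income levy: 432,684 zł − 18,900 zł = 413,784 zł.

413,784 zł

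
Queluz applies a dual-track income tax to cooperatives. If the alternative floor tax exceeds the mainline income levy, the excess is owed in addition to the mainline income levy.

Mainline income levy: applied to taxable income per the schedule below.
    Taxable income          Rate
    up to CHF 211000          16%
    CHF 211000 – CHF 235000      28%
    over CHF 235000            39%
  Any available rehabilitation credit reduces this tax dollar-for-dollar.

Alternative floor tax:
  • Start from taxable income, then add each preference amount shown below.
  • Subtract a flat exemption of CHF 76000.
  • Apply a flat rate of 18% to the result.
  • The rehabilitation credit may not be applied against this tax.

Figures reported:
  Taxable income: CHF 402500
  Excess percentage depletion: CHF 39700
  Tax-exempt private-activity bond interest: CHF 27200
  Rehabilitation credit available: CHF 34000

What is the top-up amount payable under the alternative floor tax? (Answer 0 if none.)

Mainline income levy:
  CHF 211000 × 16% = CHF 33760
  CHF 24000 × 28% = CHF 6720
  CHF 167500 × 39% = CHF 65325
  → CHF 105805
  Less rehabilitation credit CHF 34000 → CHF 71805

Alternative floor tax:
  Adjusted income: CHF 402500 + CHF 39700 + CHF 27200 = CHF 469400
  Less exemption CHF 76000 → base CHF 393400
  CHF 393400 × 18% = CHF 70812

CHF 70812 ≤ CHF 71805, so no add-on is due.

CHF 0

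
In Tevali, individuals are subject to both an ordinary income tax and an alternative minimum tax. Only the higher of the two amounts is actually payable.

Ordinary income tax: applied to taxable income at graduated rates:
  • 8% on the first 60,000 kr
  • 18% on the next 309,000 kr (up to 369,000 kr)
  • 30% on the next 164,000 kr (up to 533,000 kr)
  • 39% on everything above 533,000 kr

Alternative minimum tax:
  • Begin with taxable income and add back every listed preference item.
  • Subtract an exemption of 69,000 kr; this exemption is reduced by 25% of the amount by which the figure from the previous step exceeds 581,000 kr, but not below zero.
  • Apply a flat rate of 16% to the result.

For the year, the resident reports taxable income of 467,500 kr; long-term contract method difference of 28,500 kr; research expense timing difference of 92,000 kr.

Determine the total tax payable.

89,970 kr

Alternative minimum tax:
  Adjusted income: 467,500 kr + 28,500 kr + 92,000 kr = 588,000 kr
  Exemption: 69,000 kr − 25% × (588,000 kr − 581,000 kr) = 69,000 kr − 1,750 kr = 67,250 kr
  Base: 588,000 kr − 67,250 kr = 520,750 kr
  520,750 kr × 16% = 83,320 kr

Ordinary income tax:
  60,000 kr × 8% = 4,800 kr
  309,000 kr × 18% = 55,620 kr
  98,500 kr × 30% = 29,550 kr
  → 89,970 kr

89,970 kr > 83,320 kr, so the ordinary income tax governs.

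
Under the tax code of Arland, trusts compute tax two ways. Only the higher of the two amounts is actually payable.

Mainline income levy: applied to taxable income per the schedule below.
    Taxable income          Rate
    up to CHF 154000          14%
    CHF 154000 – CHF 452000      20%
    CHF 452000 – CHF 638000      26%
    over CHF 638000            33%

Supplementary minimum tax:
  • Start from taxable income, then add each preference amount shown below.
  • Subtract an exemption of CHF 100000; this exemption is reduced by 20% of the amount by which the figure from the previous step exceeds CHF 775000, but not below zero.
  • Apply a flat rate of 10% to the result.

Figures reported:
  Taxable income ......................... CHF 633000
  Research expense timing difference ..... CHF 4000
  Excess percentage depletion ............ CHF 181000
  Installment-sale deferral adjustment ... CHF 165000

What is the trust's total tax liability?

CHF 128220

Mainline income levy:
  CHF 154000 × 14% = CHF 21560
  CHF 298000 × 20% = CHF 59600
  CHF 181000 × 26% = CHF 47060
  → CHF 128220

Supplementary minimum tax:
  Adjusted income: CHF 633000 + CHF 4000 + CHF 181000 + CHF 165000 = CHF 983000
  Exemption: CHF 100000 − 20% × (CHF 983000 − CHF 775000) = CHF 100000 − CHF 41600 = CHF 58400
  Base: CHF 983000 − CHF 58400 = CHF 924600
  CHF 924600 × 10% = CHF 92460

CHF 128220 > CHF 92460, so the mainline income levy governs.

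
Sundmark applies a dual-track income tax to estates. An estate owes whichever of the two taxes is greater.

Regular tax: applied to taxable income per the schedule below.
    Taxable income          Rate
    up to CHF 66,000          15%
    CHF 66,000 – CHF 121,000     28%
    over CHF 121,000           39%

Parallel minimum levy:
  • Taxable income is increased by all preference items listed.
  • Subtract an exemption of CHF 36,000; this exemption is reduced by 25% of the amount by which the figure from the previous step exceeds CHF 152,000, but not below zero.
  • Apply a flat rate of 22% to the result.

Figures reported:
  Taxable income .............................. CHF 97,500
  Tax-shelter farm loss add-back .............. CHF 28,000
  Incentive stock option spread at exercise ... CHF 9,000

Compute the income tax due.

CHF 21,670

Parallel minimum levy:
  Adjusted income: CHF 97,500 + CHF 28,000 + CHF 9,000 = CHF 134,500
  Exemption: CHF 134,500 ≤ CHF 152,000, so full CHF 36,000 applies
  Base: CHF 134,500 − CHF 36,000 = CHF 98,500
  CHF 98,500 × 22% = CHF 21,670

Regular tax:
  CHF 66,000 × 15% = CHF 9,900
  CHF 31,500 × 28% = CHF 8,820
  → CHF 18,720

CHF 21,670 > CHF 18,720, so the parallel minimum levy is the binding amount.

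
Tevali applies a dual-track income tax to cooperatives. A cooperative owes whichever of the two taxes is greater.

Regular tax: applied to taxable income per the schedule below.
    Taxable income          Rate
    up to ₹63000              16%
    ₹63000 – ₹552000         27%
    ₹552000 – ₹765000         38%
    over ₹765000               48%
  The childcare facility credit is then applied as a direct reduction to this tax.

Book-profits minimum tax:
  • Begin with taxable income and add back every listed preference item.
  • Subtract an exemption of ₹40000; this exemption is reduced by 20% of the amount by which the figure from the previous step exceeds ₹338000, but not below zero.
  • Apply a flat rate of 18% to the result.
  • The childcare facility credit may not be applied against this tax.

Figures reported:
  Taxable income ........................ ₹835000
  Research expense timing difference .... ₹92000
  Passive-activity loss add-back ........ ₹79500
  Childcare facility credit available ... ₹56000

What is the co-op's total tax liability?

₹200650

Book-profits minimum tax:
  Adjusted income: ₹835000 + ₹92000 + ₹79500 = ₹1006500
  Exemption: 20% × (₹1006500 − ₹338000) = ₹133700 ≥ ₹40000, so the exemption is fully phased out
  Base: ₹1006500 − ₹0 = ₹1006500
  ₹1006500 × 18% = ₹181170

Regular tax:
  ₹63000 × 16% = ₹10080
  ₹489000 × 27% = ₹132030
  ₹213000 × 38% = ₹80940
  ₹70000 × 48% = ₹33600
  → ₹256650
  Less childcare facility credit ₹56000 → ₹200650

₹200650 > ₹181170, so the regular tax governs.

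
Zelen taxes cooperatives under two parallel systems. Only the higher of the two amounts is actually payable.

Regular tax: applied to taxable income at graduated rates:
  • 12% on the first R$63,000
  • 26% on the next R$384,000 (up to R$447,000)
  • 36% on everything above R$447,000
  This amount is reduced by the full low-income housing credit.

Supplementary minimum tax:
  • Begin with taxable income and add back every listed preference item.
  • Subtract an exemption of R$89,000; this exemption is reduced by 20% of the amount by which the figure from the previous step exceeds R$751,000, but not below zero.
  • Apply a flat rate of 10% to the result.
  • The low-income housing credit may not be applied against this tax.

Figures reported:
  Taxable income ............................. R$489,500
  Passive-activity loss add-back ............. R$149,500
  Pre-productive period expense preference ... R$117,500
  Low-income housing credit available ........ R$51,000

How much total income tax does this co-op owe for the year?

R$71,700

Supplementary minimum tax:
  Adjusted income: R$489,500 + R$149,500 + R$117,500 = R$756,500
  Exemption: R$89,000 − 20% × (R$756,500 − R$751,000) = R$89,000 − R$1,100 = R$87,900
  Base: R$756,500 − R$87,900 = R$668,600
  R$668,600 × 10% = R$66,860

Regular tax:
  R$63,000 × 12% = R$7,560
  R$384,000 × 26% = R$99,840
  R$42,500 × 36% = R$15,300
  → R$122,700
  Less low-income housing credit R$51,000 → R$71,700

R$71,700 > R$66,860, so the regular tax governs.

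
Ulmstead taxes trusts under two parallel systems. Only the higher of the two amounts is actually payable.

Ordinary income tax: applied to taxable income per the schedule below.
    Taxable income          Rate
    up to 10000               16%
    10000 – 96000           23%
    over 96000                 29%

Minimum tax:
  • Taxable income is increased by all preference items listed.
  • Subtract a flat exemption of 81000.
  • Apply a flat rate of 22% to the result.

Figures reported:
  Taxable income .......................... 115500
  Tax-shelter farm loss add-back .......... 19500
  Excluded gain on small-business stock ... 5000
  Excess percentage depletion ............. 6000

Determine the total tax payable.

Minimum tax:
  Adjusted income: 115500 + 19500 + 5000 + 6000 = 146000
  Less exemption 81000 → base 65000
  65000 × 22% = 14300

Ordinary income tax:
  10000 × 16% = 1600
  86000 × 23% = 19780
  19500 × 29% = 5655
  → 27035

27035 > 14300, so the ordinary income tax governs.

27035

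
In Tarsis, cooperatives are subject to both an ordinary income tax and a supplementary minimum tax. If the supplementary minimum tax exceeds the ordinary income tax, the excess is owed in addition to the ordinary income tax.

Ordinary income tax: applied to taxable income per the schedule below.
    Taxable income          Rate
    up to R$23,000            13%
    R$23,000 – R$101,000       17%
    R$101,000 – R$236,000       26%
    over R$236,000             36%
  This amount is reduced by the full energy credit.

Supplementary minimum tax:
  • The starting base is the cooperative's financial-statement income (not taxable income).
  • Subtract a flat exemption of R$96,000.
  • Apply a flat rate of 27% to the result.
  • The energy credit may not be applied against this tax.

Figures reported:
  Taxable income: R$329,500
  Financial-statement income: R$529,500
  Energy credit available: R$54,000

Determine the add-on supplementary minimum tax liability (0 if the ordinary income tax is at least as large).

Supplementary minimum tax:
  Base (financial-statement income): R$529,500
  Less exemption R$96,000 → base R$433,500
  R$433,500 × 27% = R$117,045

Ordinary income tax:
  R$23,000 × 13% = R$2,990
  R$78,000 × 17% = R$13,260
  R$135,000 × 26% = R$35,100
  R$93,500 × 36% = R$33,660
  → R$85,010
  Less energy credit R$54,000 → R$31,010

Excess of supplementary minimum tax over ordinary income tax: R$117,045 − R$31,010 = R$86,035.

R$86,035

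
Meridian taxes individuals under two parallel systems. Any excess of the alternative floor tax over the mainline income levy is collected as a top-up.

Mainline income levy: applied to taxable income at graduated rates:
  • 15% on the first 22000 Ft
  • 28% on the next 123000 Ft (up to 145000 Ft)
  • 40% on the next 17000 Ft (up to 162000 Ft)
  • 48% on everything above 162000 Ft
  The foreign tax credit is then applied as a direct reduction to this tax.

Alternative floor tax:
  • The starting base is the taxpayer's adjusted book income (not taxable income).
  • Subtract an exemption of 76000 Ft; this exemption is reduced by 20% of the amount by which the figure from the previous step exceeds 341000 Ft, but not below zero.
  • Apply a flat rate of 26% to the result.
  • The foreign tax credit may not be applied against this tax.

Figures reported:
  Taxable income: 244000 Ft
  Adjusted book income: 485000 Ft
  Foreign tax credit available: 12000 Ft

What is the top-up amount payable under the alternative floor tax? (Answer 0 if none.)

41928 Ft

Alternative floor tax:
  Base (adjusted book income): 485000 Ft
  Exemption: 76000 Ft − 20% × (485000 Ft − 341000 Ft) = 76000 Ft − 28800 Ft = 47200 Ft
  Base: 485000 Ft − 47200 Ft = 437800 Ft
  437800 Ft × 26% = 113828 Ft

Mainline income levy:
  22000 Ft × 15% = 3300 Ft
  123000 Ft × 28% = 34440 Ft
  17000 Ft × 40% = 6800 Ft
  82000 Ft × 48% = 39360 Ft
  → 83900 Ft
  Less foreign tax credit 12000 Ft → 71900 Ft

Excess of alternative floor tax over mainline income levy: 113828 Ft − 71900 Ft = 41928 Ft.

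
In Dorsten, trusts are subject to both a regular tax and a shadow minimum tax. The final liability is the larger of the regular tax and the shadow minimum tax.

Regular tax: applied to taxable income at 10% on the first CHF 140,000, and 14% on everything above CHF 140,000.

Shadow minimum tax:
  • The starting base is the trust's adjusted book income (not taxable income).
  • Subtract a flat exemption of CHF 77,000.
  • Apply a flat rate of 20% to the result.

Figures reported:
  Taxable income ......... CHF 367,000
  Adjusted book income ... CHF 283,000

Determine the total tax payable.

Regular tax:
  CHF 140,000 × 10% = CHF 14,000
  CHF 227,000 × 14% = CHF 31,780
  → CHF 45,780

Shadow minimum tax:
  Base (adjusted book income): CHF 283,000
  Less exemption CHF 77,000 → base CHF 206,000
  CHF 206,000 × 20% = CHF 41,200

CHF 45,780 > CHF 41,200, so the regular tax governs.

CHF 45,780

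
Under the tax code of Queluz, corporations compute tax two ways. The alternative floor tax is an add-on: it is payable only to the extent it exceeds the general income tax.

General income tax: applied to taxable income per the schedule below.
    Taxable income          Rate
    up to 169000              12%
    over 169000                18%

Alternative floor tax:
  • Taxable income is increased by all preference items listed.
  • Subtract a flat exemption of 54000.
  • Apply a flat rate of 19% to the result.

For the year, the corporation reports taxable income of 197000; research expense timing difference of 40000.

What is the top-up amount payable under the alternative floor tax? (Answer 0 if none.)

9450

Alternative floor tax:
  Adjusted income: 197000 + 40000 = 237000
  Less exemption 54000 → base 183000
  183000 × 19% = 34770

General income tax:
  169000 × 12% = 20280
  28000 × 18% = 5040
  → 25320

Excess of alternative floor tax over general income tax: 34770 − 25320 = 9450.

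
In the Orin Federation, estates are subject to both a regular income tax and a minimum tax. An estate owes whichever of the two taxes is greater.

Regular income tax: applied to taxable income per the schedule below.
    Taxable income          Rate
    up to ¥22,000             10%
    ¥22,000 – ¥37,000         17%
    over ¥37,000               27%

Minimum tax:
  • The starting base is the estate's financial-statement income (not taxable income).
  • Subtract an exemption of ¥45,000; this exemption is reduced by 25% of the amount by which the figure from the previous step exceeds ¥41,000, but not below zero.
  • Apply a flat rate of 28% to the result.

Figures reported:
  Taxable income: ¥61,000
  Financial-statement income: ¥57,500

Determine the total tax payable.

Regular income tax:
  ¥22,000 × 10% = ¥2,200
  ¥15,000 × 17% = ¥2,550
  ¥24,000 × 27% = ¥6,480
  → ¥11,230

Minimum tax:
  Base (financial-statement income): ¥57,500
  Exemption: ¥45,000 − 25% × (¥57,500 − ¥41,000) = ¥45,000 − ¥4,125 = ¥40,875
  Base: ¥57,500 − ¥40,875 = ¥16,625
  ¥16,625 × 28% = ¥4,655

¥11,230 > ¥4,655, so the regular income tax governs.

¥11,230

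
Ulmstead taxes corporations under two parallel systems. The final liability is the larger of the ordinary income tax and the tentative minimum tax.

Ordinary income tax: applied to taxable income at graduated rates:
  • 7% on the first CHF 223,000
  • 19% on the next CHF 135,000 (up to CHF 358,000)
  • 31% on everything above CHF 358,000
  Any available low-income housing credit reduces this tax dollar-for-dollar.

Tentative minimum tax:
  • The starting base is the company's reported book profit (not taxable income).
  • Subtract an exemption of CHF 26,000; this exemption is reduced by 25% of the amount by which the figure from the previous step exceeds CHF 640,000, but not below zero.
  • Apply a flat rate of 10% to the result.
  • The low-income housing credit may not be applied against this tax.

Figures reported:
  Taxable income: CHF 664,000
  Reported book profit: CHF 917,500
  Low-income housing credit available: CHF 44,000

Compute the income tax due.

CHF 92,120

Ordinary income tax:
  CHF 223,000 × 7% = CHF 15,610
  CHF 135,000 × 19% = CHF 25,650
  CHF 306,000 × 31% = CHF 94,860
  → CHF 136,120
  Less low-income housing credit CHF 44,000 → CHF 92,120

Tentative minimum tax:
  Base (reported book profit): CHF 917,500
  Exemption: 25% × (CHF 917,500 − CHF 640,000) = CHF 69,375 ≥ CHF 26,000, so the exemption is fully phased out
  Base: CHF 917,500 − CHF 0 = CHF 917,500
  CHF 917,500 × 10% = CHF 91,750

CHF 92,120 > CHF 91,750, so the ordinary income tax governs.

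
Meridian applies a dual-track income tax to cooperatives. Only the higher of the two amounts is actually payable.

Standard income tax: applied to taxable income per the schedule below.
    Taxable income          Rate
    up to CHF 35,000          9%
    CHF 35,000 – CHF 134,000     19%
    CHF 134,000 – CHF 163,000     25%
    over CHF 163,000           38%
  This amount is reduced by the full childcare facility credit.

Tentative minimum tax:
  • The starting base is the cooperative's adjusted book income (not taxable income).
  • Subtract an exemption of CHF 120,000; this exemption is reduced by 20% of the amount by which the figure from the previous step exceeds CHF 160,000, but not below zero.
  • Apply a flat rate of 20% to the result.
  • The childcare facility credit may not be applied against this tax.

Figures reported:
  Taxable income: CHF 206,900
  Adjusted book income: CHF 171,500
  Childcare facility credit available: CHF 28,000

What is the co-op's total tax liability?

Standard income tax:
  CHF 35,000 × 9% = CHF 3,150
  CHF 99,000 × 19% = CHF 18,810
  CHF 29,000 × 25% = CHF 7,250
  CHF 43,900 × 38% = CHF 16,682
  → CHF 45,892
  Less childcare facility credit CHF 28,000 → CHF 17,892

Tentative minimum tax:
  Base (adjusted book income): CHF 171,500
  Exemption: CHF 120,000 − 20% × (CHF 171,500 − CHF 160,000) = CHF 120,000 − CHF 2,300 = CHF 117,700
  Base: CHF 171,500 − CHF 117,700 = CHF 53,800
  CHF 53,800 × 20% = CHF 10,760

CHF 17,892 > CHF 10,760, so the standard income tax governs.

CHF 17,892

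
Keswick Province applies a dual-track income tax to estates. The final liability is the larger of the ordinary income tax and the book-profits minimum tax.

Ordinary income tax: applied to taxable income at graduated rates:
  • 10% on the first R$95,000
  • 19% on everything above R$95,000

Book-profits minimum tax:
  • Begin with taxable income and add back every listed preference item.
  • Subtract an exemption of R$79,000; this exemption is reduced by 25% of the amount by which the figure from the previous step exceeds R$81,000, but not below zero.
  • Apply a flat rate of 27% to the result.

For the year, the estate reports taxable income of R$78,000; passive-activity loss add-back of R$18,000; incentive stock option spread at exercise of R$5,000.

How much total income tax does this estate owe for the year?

R$7,800

Book-profits minimum tax:
  Adjusted income: R$78,000 + R$18,000 + R$5,000 = R$101,000
  Exemption: R$79,000 − 25% × (R$101,000 − R$81,000) = R$79,000 − R$5,000 = R$74,000
  Base: R$101,000 − R$74,000 = R$27,000
  R$27,000 × 27% = R$7,290

Ordinary income tax:
  R$78,000 × 10% = R$7,800

R$7,800 > R$7,290, so the ordinary income tax governs.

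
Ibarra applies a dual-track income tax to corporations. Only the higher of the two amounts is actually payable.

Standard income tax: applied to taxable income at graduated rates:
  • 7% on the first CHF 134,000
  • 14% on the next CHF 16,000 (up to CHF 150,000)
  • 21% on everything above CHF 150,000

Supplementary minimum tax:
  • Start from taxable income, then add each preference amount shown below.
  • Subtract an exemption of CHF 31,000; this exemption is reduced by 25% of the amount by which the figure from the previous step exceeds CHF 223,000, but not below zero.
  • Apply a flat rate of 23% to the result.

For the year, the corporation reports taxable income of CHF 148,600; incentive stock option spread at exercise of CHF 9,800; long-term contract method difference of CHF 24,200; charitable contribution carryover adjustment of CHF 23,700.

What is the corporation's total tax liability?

CHF 40,319

Standard income tax:
  CHF 134,000 × 7% = CHF 9,380
  CHF 14,600 × 14% = CHF 2,044
  → CHF 11,424

Supplementary minimum tax:
  Adjusted income: CHF 148,600 + CHF 9,800 + CHF 24,200 + CHF 23,700 = CHF 206,300
  Exemption: CHF 206,300 ≤ CHF 223,000, so full CHF 31,000 applies
  Base: CHF 206,300 − CHF 31,000 = CHF 175,300
  CHF 175,300 × 23% = CHF 40,319

CHF 40,319 > CHF 11,424, so the supplementary minimum tax is the binding amount.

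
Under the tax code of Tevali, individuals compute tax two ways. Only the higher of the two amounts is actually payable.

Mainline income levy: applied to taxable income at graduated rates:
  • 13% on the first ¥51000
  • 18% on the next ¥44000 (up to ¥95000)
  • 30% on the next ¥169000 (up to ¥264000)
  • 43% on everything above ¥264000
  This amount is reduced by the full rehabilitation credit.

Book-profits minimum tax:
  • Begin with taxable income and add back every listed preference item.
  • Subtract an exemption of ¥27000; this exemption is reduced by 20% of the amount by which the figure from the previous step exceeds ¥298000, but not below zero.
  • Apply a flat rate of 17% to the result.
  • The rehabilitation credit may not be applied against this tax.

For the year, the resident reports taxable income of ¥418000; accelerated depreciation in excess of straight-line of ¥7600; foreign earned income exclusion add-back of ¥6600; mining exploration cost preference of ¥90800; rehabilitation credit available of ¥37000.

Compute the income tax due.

Mainline income levy:
  ¥51000 × 13% = ¥6630
  ¥44000 × 18% = ¥7920
  ¥169000 × 30% = ¥50700
  ¥154000 × 43% = ¥66220
  → ¥131470
  Less rehabilitation credit ¥37000 → ¥94470

Book-profits minimum tax:
  Adjusted income: ¥418000 + ¥7600 + ¥6600 + ¥90800 = ¥523000
  Exemption: 20% × (¥523000 − ¥298000) = ¥45000 ≥ ¥27000, so the exemption is fully phased out
  Base: ¥523000 − ¥0 = ¥523000
  ¥523000 × 17% = ¥88910

¥94470 > ¥88910, so the mainline income levy governs.

¥94470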